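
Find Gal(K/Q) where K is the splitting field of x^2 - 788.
Gal(K/Q) = Z/2Z (cyclic of order 2)

x^2 - 788 is irreducible over Q since 788 is not a rational square. The splitting field Q(sqrt(788)) has degree 2 over Q, and its unique nontrivial automorphism is sqrt(788) ↦ -sqrt(788). Hence Gal(Q(sqrt(788))/Q) = Z/2Z.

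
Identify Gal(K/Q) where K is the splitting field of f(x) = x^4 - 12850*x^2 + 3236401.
Gal(K/Q) = Z/2Z (cyclic of order 2)

f factors as (x^2 - 12593)(x^2 - 257), so the splitting field is K = Q(sqrt(12593), sqrt(257)). The squarefree part of 12593 is 257 and the squarefree part of 257 is also 257, so sqrt(12593) and sqrt(257) are both rational multiples of sqrt(257). Hence Q(sqrt(12593)) = Q(sqrt(257)) = Q(sqrt(257)), and the splitting field collapses to a single degree-2 extension with Galois group Z/2Z.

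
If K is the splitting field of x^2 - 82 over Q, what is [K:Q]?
[K:Q] = 2

The polynomial x^2 - 82 is irreducible over Q since 82 is not a perfect square. Its splitting field is Q(sqrt(82)), which has degree 2 over Q.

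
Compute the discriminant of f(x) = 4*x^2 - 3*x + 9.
Δ = -135

For a quadratic a x^2 + b x + c the discriminant is Δ = b^2 - 4ac = (-3)^2 - 4*(4)*(9) = 9 - (144) = -135.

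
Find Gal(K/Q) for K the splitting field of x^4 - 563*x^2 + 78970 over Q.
Gal(K/Q) = V_4 (Klein four-group, Z/2Z × Z/2Z)

f factors as (x^2 - 265)(x^2 - 298), so the splitting field is K = Q(sqrt(265), sqrt(298)). The elements 265, 298, 78970 are all non-squares in Q, so sqrt(265) and sqrt(298) generate independent quadratic extensions. Thus [K:Q] = 4 and Gal(K/Q) is generated by the two order-2 automorphisms sqrt(265) ↦ -sqrt(265) and sqrt(298) ↦ -sqrt(298), giving V_4.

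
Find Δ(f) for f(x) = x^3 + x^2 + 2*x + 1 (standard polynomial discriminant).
Δ = -23

For x^3 + a x^2 + b x + c the discriminant is Δ = 18 a b c - 4 a^3 c + a^2 b^2 - 4 b^3 - 27 c^2.
Plug a = 1, b = 2, c = 1:
  18*(1)*(2)*(1) - 4*(1)^3*(1) + (1)^2*(2)^2 - 4*(2)^3 - 27*(1)^2
  = 36 + (-4) + 4 + (-32) + (-27)
  = -23.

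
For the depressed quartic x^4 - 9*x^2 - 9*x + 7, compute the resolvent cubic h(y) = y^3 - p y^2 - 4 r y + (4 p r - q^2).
h(y) = y^3 + 9*y^2 - 28*y - 333

Identify coefficients: p = -9, q = -9, r = 7.
Plug into h(y) = y^3 - p y^2 - 4 r y + (4 p r - q^2):
  h(y) = y^3 - (-9) y^2 - 4*(7) y + (4*(-9)*(7) - (-9)^2)
       = y^3 + (9) y^2 + (-28) y + (-333).
Simplifying: h(y) = y^3 + 9*y^2 - 28*y - 333.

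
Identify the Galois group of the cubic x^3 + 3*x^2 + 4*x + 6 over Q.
Gal(K/Q) = S_3 (symmetric group of order 6)

Compute the discriminant of x^3 + (3)*x^2 + (4)*x + (6): Δ = -436. Since Δ is not a rational square, the Galois group is not contained in A_3; it must be the full S_3 (irreducibility of the cubic rules out anything smaller).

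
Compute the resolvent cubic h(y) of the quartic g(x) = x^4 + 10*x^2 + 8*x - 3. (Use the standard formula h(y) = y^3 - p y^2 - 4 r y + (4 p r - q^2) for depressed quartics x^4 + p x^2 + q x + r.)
h(y) = y^3 - 10*y^2 + 12*y - 184

Identify coefficients: p = 10, q = 8, r = -3.
Plug into h(y) = y^3 - p y^2 - 4 r y + (4 p r - q^2):
  h(y) = y^3 - (10) y^2 - 4*(-3) y + (4*(10)*(-3) - (8)^2)
       = y^3 + (-10) y^2 + (12) y + (-184).
Simplifying: h(y) = y^3 - 10*y^2 + 12*y - 184.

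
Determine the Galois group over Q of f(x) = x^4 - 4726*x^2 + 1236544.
Gal(K/Q) = Z/2Z (cyclic of order 2)

f factors as (x^2 - 278)(x^2 - 4448), so the splitting field is K = Q(sqrt(278), sqrt(4448)). The squarefree part of 278 is 278 and the squarefree part of 4448 is also 278, so sqrt(278) and sqrt(4448) are both rational multiples of sqrt(278). Hence Q(sqrt(278)) = Q(sqrt(4448)) = Q(sqrt(278)), and the splitting field collapses to a single degree-2 extension with Galois group Z/2Z.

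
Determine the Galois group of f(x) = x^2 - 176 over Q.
Gal(K/Q) = Z/2Z (cyclic of order 2)

x^2 - 176 is irreducible over Q since 176 is not a rational square. The splitting field Q(sqrt(176)) has degree 2 over Q, and its unique nontrivial automorphism is sqrt(176) ↦ -sqrt(176). Hence Gal(Q(sqrt(176))/Q) = Z/2Z.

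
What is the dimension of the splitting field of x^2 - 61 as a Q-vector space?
[K:Q] = 2

The polynomial x^2 - 61 is irreducible over Q since 61 is not a perfect square. Its splitting field is Q(sqrt(61)), which has degree 2 over Q.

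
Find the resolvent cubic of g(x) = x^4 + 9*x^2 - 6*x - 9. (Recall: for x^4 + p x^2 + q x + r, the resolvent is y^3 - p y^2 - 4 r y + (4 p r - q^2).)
h(y) = y^3 - 9*y^2 + 36*y - 360

Identify coefficients: p = 9, q = -6, r = -9.
Plug into h(y) = y^3 - p y^2 - 4 r y + (4 p r - q^2):
  h(y) = y^3 - (9) y^2 - 4*(-9) y + (4*(9)*(-9) - (-6)^2)
       = y^3 + (-9) y^2 + (36) y + (-360).
Simplifying: h(y) = y^3 - 9*y^2 + 36*y - 360.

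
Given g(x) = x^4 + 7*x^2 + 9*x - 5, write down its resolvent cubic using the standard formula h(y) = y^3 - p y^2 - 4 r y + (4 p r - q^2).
h(y) = y^3 - 7*y^2 + 20*y - 221

Identify coefficients: p = 7, q = 9, r = -5.
Plug into h(y) = y^3 - p y^2 - 4 r y + (4 p r - q^2):
  h(y) = y^3 - (7) y^2 - 4*(-5) y + (4*(7)*(-5) - (9)^2)
       = y^3 + (-7) y^2 + (20) y + (-221).
Simplifying: h(y) = y^3 - 7*y^2 + 20*y - 221.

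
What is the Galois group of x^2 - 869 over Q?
Gal(K/Q) = Z/2Z (cyclic of order 2)

x^2 - 869 is irreducible over Q since 869 is not a rational square. The splitting field Q(sqrt(869)) has degree 2 over Q, and its unique nontrivial automorphism is sqrt(869) ↦ -sqrt(869). Hence Gal(Q(sqrt(869))/Q) = Z/2Z.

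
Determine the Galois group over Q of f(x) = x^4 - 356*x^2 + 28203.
Gal(K/Q) = V_4 (Klein four-group, Z/2Z × Z/2Z)

f factors as (x^2 - 119)(x^2 - 237), so the splitting field is K = Q(sqrt(119), sqrt(237)). The elements 119, 237, 28203 are all non-squares in Q, so sqrt(119) and sqrt(237) generate independent quadratic extensions. Thus [K:Q] = 4 and Gal(K/Q) is generated by the two order-2 automorphisms sqrt(119) ↦ -sqrt(119) and sqrt(237) ↦ -sqrt(237), giving V_4.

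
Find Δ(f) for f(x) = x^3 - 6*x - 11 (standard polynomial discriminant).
Δ = -2403

For a depressed cubic x^3 + p x + q the discriminant is Δ = -4 p^3 - 27 q^2 = -4*(-6)^3 - 27*(-11)^2 = 864 - 3267 = -2403.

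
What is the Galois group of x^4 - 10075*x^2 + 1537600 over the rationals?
Gal(K/Q) = Z/2Z (cyclic of order 2)

f factors as (x^2 - 9920)(x^2 - 155), so the splitting field is K = Q(sqrt(9920), sqrt(155)). The squarefree part of 9920 is 155 and the squarefree part of 155 is also 155, so sqrt(9920) and sqrt(155) are both rational multiples of sqrt(155). Hence Q(sqrt(9920)) = Q(sqrt(155)) = Q(sqrt(155)), and the splitting field collapses to a single degree-2 extension with Galois group Z/2Z.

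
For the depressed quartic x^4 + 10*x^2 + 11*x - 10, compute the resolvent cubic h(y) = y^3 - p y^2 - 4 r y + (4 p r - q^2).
h(y) = y^3 - 10*y^2 + 40*y - 521

Identify coefficients: p = 10, q = 11, r = -10.
Plug into h(y) = y^3 - p y^2 - 4 r y + (4 p r - q^2):
  h(y) = y^3 - (10) y^2 - 4*(-10) y + (4*(10)*(-10) - (11)^2)
       = y^3 + (-10) y^2 + (40) y + (-521).
Simplifying: h(y) = y^3 - 10*y^2 + 40*y - 521.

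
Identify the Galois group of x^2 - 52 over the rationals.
Gal(K/Q) = Z/2Z (cyclic of order 2)

x^2 - 52 is irreducible over Q since 52 is not a rational square. The splitting field Q(sqrt(52)) has degree 2 over Q, and its unique nontrivial automorphism is sqrt(52) ↦ -sqrt(52). Hence Gal(Q(sqrt(52))/Q) = Z/2Z.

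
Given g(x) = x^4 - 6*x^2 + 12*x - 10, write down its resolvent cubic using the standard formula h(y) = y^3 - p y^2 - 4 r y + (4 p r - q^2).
h(y) = y^3 + 6*y^2 + 40*y + 96

Identify coefficients: p = -6, q = 12, r = -10.
Plug into h(y) = y^3 - p y^2 - 4 r y + (4 p r - q^2):
  h(y) = y^3 - (-6) y^2 - 4*(-10) y + (4*(-6)*(-10) - (12)^2)
       = y^3 + (6) y^2 + (40) y + (96).
Simplifying: h(y) = y^3 + 6*y^2 + 40*y + 96.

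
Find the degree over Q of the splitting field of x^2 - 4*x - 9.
[K:Q] = 2

The discriminant of x^2 + (-4)*x + (-9) is b^2 - 4c = 16 - (-36) = 52. Since 52 is not a perfect square in Q, the polynomial is irreducible over Q. Its two roots generate a degree-2 extension, so [K:Q] = 2.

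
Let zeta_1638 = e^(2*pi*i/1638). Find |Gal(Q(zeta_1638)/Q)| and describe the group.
|Gal(Q(zeta_1638)/Q)| = phi(1638) = 432; group ≅ (Z/1638Z)^* ≅ Z/6Z × Z/6Z × Z/12Z

The n-th cyclotomic polynomial Φ_1638(x) is the minimal polynomial of zeta_1638 over Q and has degree phi(1638) = 432. So Q(zeta_1638) is a degree-432 Galois extension with Galois group (Z/1638Z)^*. By CRT, (Z/1638Z)^* ≅ (Z/2Z)^* × (Z/9Z)^* × (Z/7Z)^* × (Z/13Z)^*. Each prime-power unit group is (Z/2Z)^* ≅ trivial group (order 1); (Z/9Z)^* ≅ Z/6Z; (Z/7Z)^* ≅ Z/6Z; (Z/13Z)^* ≅ Z/12Z. Hence Gal(Q(zeta_1638)/Q) ≅ Z/6Z × Z/6Z × Z/12Z.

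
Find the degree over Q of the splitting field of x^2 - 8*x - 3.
[K:Q] = 2

The discriminant of x^2 + (-8)*x + (-3) is b^2 - 4c = 64 - (-12) = 76. Since 76 is not a perfect square in Q, the polynomial is irreducible over Q. Its two roots generate a degree-2 extension, so [K:Q] = 2.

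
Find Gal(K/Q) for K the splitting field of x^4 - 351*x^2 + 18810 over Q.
Gal(K/Q) = V_4 (Klein four-group, Z/2Z × Z/2Z)

f factors as (x^2 - 285)(x^2 - 66), so the splitting field is K = Q(sqrt(285), sqrt(66)). The elements 285, 66, 18810 are all non-squares in Q, so sqrt(285) and sqrt(66) generate independent quadratic extensions. Thus [K:Q] = 4 and Gal(K/Q) is generated by the two order-2 automorphisms sqrt(285) ↦ -sqrt(285) and sqrt(66) ↦ -sqrt(66), giving V_4.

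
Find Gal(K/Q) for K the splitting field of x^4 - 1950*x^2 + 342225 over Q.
Gal(K/Q) = Z/2Z (cyclic of order 2)

f factors as (x^2 - 1755)(x^2 - 195), so the splitting field is K = Q(sqrt(1755), sqrt(195)). The squarefree part of 1755 is 195 and the squarefree part of 195 is also 195, so sqrt(1755) and sqrt(195) are both rational multiples of sqrt(195). Hence Q(sqrt(1755)) = Q(sqrt(195)) = Q(sqrt(195)), and the splitting field collapses to a single degree-2 extension with Galois group Z/2Z.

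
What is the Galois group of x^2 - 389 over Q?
Gal(K/Q) = Z/2Z (cyclic of order 2)

x^2 - 389 is irreducible over Q since 389 is not a rational square. The splitting field Q(sqrt(389)) has degree 2 over Q, and its unique nontrivial automorphism is sqrt(389) ↦ -sqrt(389). Hence Gal(Q(sqrt(389))/Q) = Z/2Z.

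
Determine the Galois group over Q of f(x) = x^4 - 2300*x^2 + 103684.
Gal(K/Q) = Z/2Z (cyclic of order 2)

f factors as (x^2 - 2254)(x^2 - 46), so the splitting field is K = Q(sqrt(2254), sqrt(46)). The squarefree part of 2254 is 46 and the squarefree part of 46 is also 46, so sqrt(2254) and sqrt(46) are both rational multiples of sqrt(46). Hence Q(sqrt(2254)) = Q(sqrt(46)) = Q(sqrt(46)), and the splitting field collapses to a single degree-2 extension with Galois group Z/2Z.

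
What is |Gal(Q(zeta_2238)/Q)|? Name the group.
|Gal(Q(zeta_2238)/Q)| = phi(2238) = 744; group ≅ (Z/2238Z)^* ≅ Z/2Z × Z/372Z

The n-th cyclotomic polynomial Φ_2238(x) is the minimal polynomial of zeta_2238 over Q and has degree phi(2238) = 744. So Q(zeta_2238) is a degree-744 Galois extension with Galois group (Z/2238Z)^*. By CRT, (Z/2238Z)^* ≅ (Z/2Z)^* × (Z/3Z)^* × (Z/373Z)^*. Each prime-power unit group is (Z/2Z)^* ≅ trivial group (order 1); (Z/3Z)^* ≅ Z/2Z; (Z/373Z)^* ≅ Z/372Z. Hence Gal(Q(zeta_2238)/Q) ≅ Z/2Z × Z/372Z.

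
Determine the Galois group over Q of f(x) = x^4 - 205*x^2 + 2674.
Gal(K/Q) = V_4 (Klein four-group, Z/2Z × Z/2Z)

f factors as (x^2 - 191)(x^2 - 14), so the splitting field is K = Q(sqrt(191), sqrt(14)). The elements 191, 14, 2674 are all non-squares in Q, so sqrt(191) and sqrt(14) generate independent quadratic extensions. Thus [K:Q] = 4 and Gal(K/Q) is generated by the two order-2 automorphisms sqrt(191) ↦ -sqrt(191) and sqrt(14) ↦ -sqrt(14), giving V_4.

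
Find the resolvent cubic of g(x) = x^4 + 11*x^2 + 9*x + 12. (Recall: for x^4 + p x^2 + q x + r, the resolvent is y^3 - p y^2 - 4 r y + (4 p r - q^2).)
h(y) = y^3 - 11*y^2 - 48*y + 447

Identify coefficients: p = 11, q = 9, r = 12.
Plug into h(y) = y^3 - p y^2 - 4 r y + (4 p r - q^2):
  h(y) = y^3 - (11) y^2 - 4*(12) y + (4*(11)*(12) - (9)^2)
       = y^3 + (-11) y^2 + (-48) y + (447).
Simplifying: h(y) = y^3 - 11*y^2 - 48*y + 447.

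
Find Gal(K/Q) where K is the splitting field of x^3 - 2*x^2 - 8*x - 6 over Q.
Gal(K/Q) = S_3 (symmetric group of order 6)

Compute the discriminant of x^3 + (-2)*x^2 + (-8)*x + (-6): Δ = -588. Since Δ is not a rational square, the Galois group is not contained in A_3; it must be the full S_3 (irreducibility of the cubic rules out anything smaller).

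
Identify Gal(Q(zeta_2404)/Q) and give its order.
|Gal(Q(zeta_2404)/Q)| = phi(2404) = 1200; group ≅ (Z/2404Z)^* ≅ Z/2Z × Z/600Z

The n-th cyclotomic polynomial Φ_2404(x) is the minimal polynomial of zeta_2404 over Q and has degree phi(2404) = 1200. So Q(zeta_2404) is a degree-1200 Galois extension with Galois group (Z/2404Z)^*. By CRT, (Z/2404Z)^* ≅ (Z/4Z)^* × (Z/601Z)^*. Each prime-power unit group is (Z/4Z)^* ≅ Z/2Z; (Z/601Z)^* ≅ Z/600Z. Hence Gal(Q(zeta_2404)/Q) ≅ Z/2Z × Z/600Z.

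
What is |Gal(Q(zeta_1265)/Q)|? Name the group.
|Gal(Q(zeta_1265)/Q)| = phi(1265) = 880; group ≅ (Z/1265Z)^* ≅ Z/4Z × Z/10Z × Z/22Z

The n-th cyclotomic polynomial Φ_1265(x) is the minimal polynomial of zeta_1265 over Q and has degree phi(1265) = 880. So Q(zeta_1265) is a degree-880 Galois extension with Galois group (Z/1265Z)^*. By CRT, (Z/1265Z)^* ≅ (Z/5Z)^* × (Z/11Z)^* × (Z/23Z)^*. Each prime-power unit group is (Z/5Z)^* ≅ Z/4Z; (Z/11Z)^* ≅ Z/10Z; (Z/23Z)^* ≅ Z/22Z. Hence Gal(Q(zeta_1265)/Q) ≅ Z/4Z × Z/10Z × Z/22Z.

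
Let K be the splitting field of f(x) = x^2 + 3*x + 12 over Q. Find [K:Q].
[K:Q] = 2

The discriminant of x^2 + (3)*x + (12) is b^2 - 4c = 9 - (48) = -39. Since -39 is not a perfect square in Q, the polynomial is irreducible over Q. Its two roots generate a degree-2 extension, so [K:Q] = 2.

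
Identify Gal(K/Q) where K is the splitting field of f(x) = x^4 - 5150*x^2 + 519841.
Gal(K/Q) = Z/2Z (cyclic of order 2)

f factors as (x^2 - 5047)(x^2 - 103), so the splitting field is K = Q(sqrt(5047), sqrt(103)). The squarefree part of 5047 is 103 and the squarefree part of 103 is also 103, so sqrt(5047) and sqrt(103) are both rational multiples of sqrt(103). Hence Q(sqrt(5047)) = Q(sqrt(103)) = Q(sqrt(103)), and the splitting field collapses to a single degree-2 extension with Galois group Z/2Z.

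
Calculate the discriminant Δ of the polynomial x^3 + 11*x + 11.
Δ = -8591

For a depressed cubic x^3 + p x + q the discriminant is Δ = -4 p^3 - 27 q^2 = -4*(11)^3 - 27*(11)^2 = -5324 - 3267 = -8591.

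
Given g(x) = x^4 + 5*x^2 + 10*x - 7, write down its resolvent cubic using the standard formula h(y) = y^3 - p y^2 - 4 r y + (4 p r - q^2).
h(y) = y^3 - 5*y^2 + 28*y - 240

Identify coefficients: p = 5, q = 10, r = -7.
Plug into h(y) = y^3 - p y^2 - 4 r y + (4 p r - q^2):
  h(y) = y^3 - (5) y^2 - 4*(-7) y + (4*(5)*(-7) - (10)^2)
       = y^3 + (-5) y^2 + (28) y + (-240).
Simplifying: h(y) = y^3 - 5*y^2 + 28*y - 240.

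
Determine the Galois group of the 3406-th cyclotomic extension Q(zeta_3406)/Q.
|Gal(Q(zeta_3406)/Q)| = phi(3406) = 1560; group ≅ (Z/3406Z)^* ≅ Z/12Z × Z/130Z

The n-th cyclotomic polynomial Φ_3406(x) is the minimal polynomial of zeta_3406 over Q and has degree phi(3406) = 1560. So Q(zeta_3406) is a degree-1560 Galois extension with Galois group (Z/3406Z)^*. By CRT, (Z/3406Z)^* ≅ (Z/2Z)^* × (Z/13Z)^* × (Z/131Z)^*. Each prime-power unit group is (Z/2Z)^* ≅ trivial group (order 1); (Z/13Z)^* ≅ Z/12Z; (Z/131Z)^* ≅ Z/130Z. Hence Gal(Q(zeta_3406)/Q) ≅ Z/12Z × Z/130Z.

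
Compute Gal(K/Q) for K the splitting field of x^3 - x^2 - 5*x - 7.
Gal(K/Q) = S_3 (symmetric group of order 6)

Compute the discriminant of x^3 + (-1)*x^2 + (-5)*x + (-7): Δ = -1456. Since Δ is not a rational square, the Galois group is not contained in A_3; it must be the full S_3 (irreducibility of the cubic rules out anything smaller).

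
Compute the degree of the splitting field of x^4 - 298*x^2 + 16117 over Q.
[K:Q] = 4

f factors as (x^2 - 227)(x^2 - 71); the splitting field is K = Q(sqrt(227), sqrt(71)). Since 227, 71, and 16117 are all non-squares in Q, the three subfields Q(sqrt(227)), Q(sqrt(71)), Q(sqrt(16117)) are distinct degree-2 extensions, so [K:Q] = 4 (Klein four Galois group).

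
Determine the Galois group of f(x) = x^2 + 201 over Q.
Gal(K/Q) = Z/2Z (cyclic of order 2)

x^2 + 201 is irreducible over Q since -201 is not a rational square. The splitting field Q(sqrt(-201)) has degree 2 over Q, and its unique nontrivial automorphism is sqrt(-201) ↦ -sqrt(-201). Hence Gal(Q(sqrt(-201))/Q) = Z/2Z.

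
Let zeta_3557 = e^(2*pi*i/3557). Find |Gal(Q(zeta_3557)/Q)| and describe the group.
|Gal(Q(zeta_3557)/Q)| = phi(3557) = 3556; group ≅ (Z/3557Z)^* ≅ Z/3556Z

The n-th cyclotomic polynomial Φ_3557(x) is the minimal polynomial of zeta_3557 over Q and has degree phi(3557) = 3556. So Q(zeta_3557) is a degree-3556 Galois extension with Galois group (Z/3557Z)^*. (Z/3557Z)^* is cyclic since 3557 is an odd prime power (or 4). Hence Gal(Q(zeta_3557)/Q) ≅ Z/3556Z.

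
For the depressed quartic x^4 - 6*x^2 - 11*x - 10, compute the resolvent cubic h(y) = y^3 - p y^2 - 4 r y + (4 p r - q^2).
h(y) = y^3 + 6*y^2 + 40*y + 119

Identify coefficients: p = -6, q = -11, r = -10.
Plug into h(y) = y^3 - p y^2 - 4 r y + (4 p r - q^2):
  h(y) = y^3 - (-6) y^2 - 4*(-10) y + (4*(-6)*(-10) - (-11)^2)
       = y^3 + (6) y^2 + (40) y + (119).
Simplifying: h(y) = y^3 + 6*y^2 + 40*y + 119.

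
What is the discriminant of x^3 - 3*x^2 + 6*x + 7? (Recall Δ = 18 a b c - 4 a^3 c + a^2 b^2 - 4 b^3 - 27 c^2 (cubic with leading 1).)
Δ = -3375

For x^3 + a x^2 + b x + c the discriminant is Δ = 18 a b c - 4 a^3 c + a^2 b^2 - 4 b^3 - 27 c^2.
Plug a = -3, b = 6, c = 7:
  18*(-3)*(6)*(7) - 4*(-3)^3*(7) + (-3)^2*(6)^2 - 4*(6)^3 - 27*(7)^2
  = -2268 + (756) + 324 + (-864) + (-1323)
  = -3375.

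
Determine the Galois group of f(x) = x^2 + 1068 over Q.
Gal(K/Q) = Z/2Z (cyclic of order 2)

x^2 + 1068 is irreducible over Q since -1068 is not a rational square. The splitting field Q(sqrt(-1068)) has degree 2 over Q, and its unique nontrivial automorphism is sqrt(-1068) ↦ -sqrt(-1068). Hence Gal(Q(sqrt(-1068))/Q) = Z/2Z.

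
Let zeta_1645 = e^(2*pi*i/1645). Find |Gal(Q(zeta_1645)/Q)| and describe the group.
|Gal(Q(zeta_1645)/Q)| = phi(1645) = 1104; group ≅ (Z/1645Z)^* ≅ Z/4Z × Z/6Z × Z/46Z

The n-th cyclotomic polynomial Φ_1645(x) is the minimal polynomial of zeta_1645 over Q and has degree phi(1645) = 1104. So Q(zeta_1645) is a degree-1104 Galois extension with Galois group (Z/1645Z)^*. By CRT, (Z/1645Z)^* ≅ (Z/5Z)^* × (Z/7Z)^* × (Z/47Z)^*. Each prime-power unit group is (Z/5Z)^* ≅ Z/4Z; (Z/7Z)^* ≅ Z/6Z; (Z/47Z)^* ≅ Z/46Z. Hence Gal(Q(zeta_1645)/Q) ≅ Z/4Z × Z/6Z × Z/46Z.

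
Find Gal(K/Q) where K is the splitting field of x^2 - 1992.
Gal(K/Q) = Z/2Z (cyclic of order 2)

x^2 - 1992 is irreducible over Q since 1992 is not a rational square. The splitting field Q(sqrt(1992)) has degree 2 over Q, and its unique nontrivial automorphism is sqrt(1992) ↦ -sqrt(1992). Hence Gal(Q(sqrt(1992))/Q) = Z/2Z.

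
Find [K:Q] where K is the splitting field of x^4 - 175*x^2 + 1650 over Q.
[K:Q] = 4

f factors as (x^2 - 10)(x^2 - 165); the splitting field is K = Q(sqrt(10), sqrt(165)). Since 10, 165, and 1650 are all non-squares in Q, the three subfields Q(sqrt(10)), Q(sqrt(165)), Q(sqrt(1650)) are distinct degree-2 extensions, so [K:Q] = 4 (Klein four Galois group).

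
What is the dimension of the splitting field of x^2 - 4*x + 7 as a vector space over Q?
[K:Q] = 2

The discriminant of x^2 + (-4)*x + (7) is b^2 - 4c = 16 - (28) = -12. Since -12 is not a perfect square in Q, the polynomial is irreducible over Q. Its two roots generate a degree-2 extension, so [K:Q] = 2.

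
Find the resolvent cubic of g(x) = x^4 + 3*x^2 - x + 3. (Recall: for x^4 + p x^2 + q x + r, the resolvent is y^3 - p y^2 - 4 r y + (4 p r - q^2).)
h(y) = y^3 - 3*y^2 - 12*y + 35

Identify coefficients: p = 3, q = -1, r = 3.
Plug into h(y) = y^3 - p y^2 - 4 r y + (4 p r - q^2):
  h(y) = y^3 - (3) y^2 - 4*(3) y + (4*(3)*(3) - (-1)^2)
       = y^3 + (-3) y^2 + (-12) y + (35).
Simplifying: h(y) = y^3 - 3*y^2 - 12*y + 35.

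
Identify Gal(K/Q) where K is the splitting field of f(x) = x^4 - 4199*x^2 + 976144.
Gal(K/Q) = Z/2Z (cyclic of order 2)

f factors as (x^2 - 247)(x^2 - 3952), so the splitting field is K = Q(sqrt(247), sqrt(3952)). The squarefree part of 247 is 247 and the squarefree part of 3952 is also 247, so sqrt(247) and sqrt(3952) are both rational multiples of sqrt(247). Hence Q(sqrt(247)) = Q(sqrt(3952)) = Q(sqrt(247)), and the splitting field collapses to a single degree-2 extension with Galois group Z/2Z.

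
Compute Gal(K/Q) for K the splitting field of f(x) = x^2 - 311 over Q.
Gal(K/Q) = Z/2Z (cyclic of order 2)

x^2 - 311 is irreducible over Q since 311 is not a rational square. The splitting field Q(sqrt(311)) has degree 2 over Q, and its unique nontrivial automorphism is sqrt(311) ↦ -sqrt(311). Hence Gal(Q(sqrt(311))/Q) = Z/2Z.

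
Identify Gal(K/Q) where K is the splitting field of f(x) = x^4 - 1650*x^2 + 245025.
Gal(K/Q) = Z/2Z (cyclic of order 2)

f factors as (x^2 - 165)(x^2 - 1485), so the splitting field is K = Q(sqrt(165), sqrt(1485)). The squarefree part of 165 is 165 and the squarefree part of 1485 is also 165, so sqrt(165) and sqrt(1485) are both rational multiples of sqrt(165). Hence Q(sqrt(165)) = Q(sqrt(1485)) = Q(sqrt(165)), and the splitting field collapses to a single degree-2 extension with Galois group Z/2Z.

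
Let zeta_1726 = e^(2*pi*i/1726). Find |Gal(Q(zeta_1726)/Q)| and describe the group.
|Gal(Q(zeta_1726)/Q)| = phi(1726) = 862; group ≅ (Z/1726Z)^* ≅ Z/862Z

The n-th cyclotomic polynomial Φ_1726(x) is the minimal polynomial of zeta_1726 over Q and has degree phi(1726) = 862. So Q(zeta_1726) is a degree-862 Galois extension with Galois group (Z/1726Z)^*. By CRT, (Z/1726Z)^* ≅ (Z/2Z)^* × (Z/863Z)^*. Each prime-power unit group is (Z/2Z)^* ≅ trivial group (order 1); (Z/863Z)^* ≅ Z/862Z. Hence Gal(Q(zeta_1726)/Q) ≅ Z/862Z.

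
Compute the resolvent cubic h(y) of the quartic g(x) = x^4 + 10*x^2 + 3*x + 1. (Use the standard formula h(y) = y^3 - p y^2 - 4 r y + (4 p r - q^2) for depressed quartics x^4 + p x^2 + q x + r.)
h(y) = y^3 - 10*y^2 - 4*y + 31

Identify coefficients: p = 10, q = 3, r = 1.
Plug into h(y) = y^3 - p y^2 - 4 r y + (4 p r - q^2):
  h(y) = y^3 - (10) y^2 - 4*(1) y + (4*(10)*(1) - (3)^2)
       = y^3 + (-10) y^2 + (-4) y + (31).
Simplifying: h(y) = y^3 - 10*y^2 - 4*y + 31.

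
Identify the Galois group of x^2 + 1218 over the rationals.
Gal(K/Q) = Z/2Z (cyclic of order 2)

x^2 + 1218 is irreducible over Q since -1218 is not a rational square. The splitting field Q(sqrt(-1218)) has degree 2 over Q, and its unique nontrivial automorphism is sqrt(-1218) ↦ -sqrt(-1218). Hence Gal(Q(sqrt(-1218))/Q) = Z/2Z.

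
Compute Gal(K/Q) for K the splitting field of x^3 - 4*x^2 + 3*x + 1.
Gal(K/Q) = A_3 (cyclic of order 3)

Compute the discriminant of x^3 + (-4)*x^2 + (3)*x + (1): Δ = 49. Since Δ is a perfect square (Δ = 7^2), the Galois group is contained in A_3. Irreducibility forces the group to be transitive on three roots, so Gal = A_3.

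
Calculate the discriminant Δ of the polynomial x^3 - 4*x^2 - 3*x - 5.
Δ = -2783

For x^3 + a x^2 + b x + c the discriminant is Δ = 18 a b c - 4 a^3 c + a^2 b^2 - 4 b^3 - 27 c^2.
Plug a = -4, b = -3, c = -5:
  18*(-4)*(-3)*(-5) - 4*(-4)^3*(-5) + (-4)^2*(-3)^2 - 4*(-3)^3 - 27*(-5)^2
  = -1080 + (-1280) + 144 + (108) + (-675)
  = -2783.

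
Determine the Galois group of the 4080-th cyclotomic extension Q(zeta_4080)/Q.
|Gal(Q(zeta_4080)/Q)| = phi(4080) = 1024; group ≅ (Z/4080Z)^* ≅ Z/2Z × Z/2Z × Z/4Z × Z/4Z × Z/16Z

The n-th cyclotomic polynomial Φ_4080(x) is the minimal polynomial of zeta_4080 over Q and has degree phi(4080) = 1024. So Q(zeta_4080) is a degree-1024 Galois extension with Galois group (Z/4080Z)^*. By CRT, (Z/4080Z)^* ≅ (Z/16Z)^* × (Z/3Z)^* × (Z/5Z)^* × (Z/17Z)^*. Each prime-power unit group is (Z/16Z)^* ≅ Z/2Z × Z/4Z; (Z/3Z)^* ≅ Z/2Z; (Z/5Z)^* ≅ Z/4Z; (Z/17Z)^* ≅ Z/16Z. Hence Gal(Q(zeta_4080)/Q) ≅ Z/2Z × Z/2Z × Z/4Z × Z/4Z × Z/16Z.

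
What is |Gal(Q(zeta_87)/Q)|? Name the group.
|Gal(Q(zeta_87)/Q)| = phi(87) = 56; group ≅ (Z/87Z)^* ≅ Z/2Z × Z/28Z

The n-th cyclotomic polynomial Φ_87(x) is the minimal polynomial of zeta_87 over Q and has degree phi(87) = 56. So Q(zeta_87) is a degree-56 Galois extension with Galois group (Z/87Z)^*. By CRT, (Z/87Z)^* ≅ (Z/3Z)^* × (Z/29Z)^*. Each prime-power unit group is (Z/3Z)^* ≅ Z/2Z; (Z/29Z)^* ≅ Z/28Z. Hence Gal(Q(zeta_87)/Q) ≅ Z/2Z × Z/28Z.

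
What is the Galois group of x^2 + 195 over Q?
Gal(K/Q) = Z/2Z (cyclic of order 2)

x^2 + 195 is irreducible over Q since -195 is not a rational square. The splitting field Q(sqrt(-195)) has degree 2 over Q, and its unique nontrivial automorphism is sqrt(-195) ↦ -sqrt(-195). Hence Gal(Q(sqrt(-195))/Q) = Z/2Z.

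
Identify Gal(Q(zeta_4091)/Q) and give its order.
|Gal(Q(zeta_4091)/Q)| = phi(4091) = 4090; group ≅ (Z/4091Z)^* ≅ Z/4090Z

The n-th cyclotomic polynomial Φ_4091(x) is the minimal polynomial of zeta_4091 over Q and has degree phi(4091) = 4090. So Q(zeta_4091) is a degree-4090 Galois extension with Galois group (Z/4091Z)^*. (Z/4091Z)^* is cyclic since 4091 is an odd prime power (or 4). Hence Gal(Q(zeta_4091)/Q) ≅ Z/4090Z.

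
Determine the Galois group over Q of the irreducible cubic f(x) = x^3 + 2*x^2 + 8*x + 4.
Gal(K/Q) = S_3 (symmetric group of order 6)

Compute the discriminant of x^3 + (2)*x^2 + (8)*x + (4): Δ = -1200. Since Δ is not a rational square, the Galois group is not contained in A_3; it must be the full S_3 (irreducibility of the cubic rules out anything smaller).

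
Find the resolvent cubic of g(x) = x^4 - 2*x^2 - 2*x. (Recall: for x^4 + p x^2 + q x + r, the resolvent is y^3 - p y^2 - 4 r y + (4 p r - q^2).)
h(y) = y^3 + 2*y^2 - 4

Identify coefficients: p = -2, q = -2, r = 0.
Plug into h(y) = y^3 - p y^2 - 4 r y + (4 p r - q^2):
  h(y) = y^3 - (-2) y^2 - 4*(0) y + (4*(-2)*(0) - (-2)^2)
       = y^3 + (2) y^2 + (0) y + (-4).
Simplifying: h(y) = y^3 + 2*y^2 - 4.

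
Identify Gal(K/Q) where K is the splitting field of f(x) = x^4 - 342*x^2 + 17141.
Gal(K/Q) = V_4 (Klein four-group, Z/2Z × Z/2Z)

f factors as (x^2 - 61)(x^2 - 281), so the splitting field is K = Q(sqrt(61), sqrt(281)). The elements 61, 281, 17141 are all non-squares in Q, so sqrt(61) and sqrt(281) generate independent quadratic extensions. Thus [K:Q] = 4 and Gal(K/Q) is generated by the two order-2 automorphisms sqrt(61) ↦ -sqrt(61) and sqrt(281) ↦ -sqrt(281), giving V_4.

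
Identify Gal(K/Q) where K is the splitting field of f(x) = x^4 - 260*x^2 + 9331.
Gal(K/Q) = V_4 (Klein four-group, Z/2Z × Z/2Z)

f factors as (x^2 - 43)(x^2 - 217), so the splitting field is K = Q(sqrt(43), sqrt(217)). The elements 43, 217, 9331 are all non-squares in Q, so sqrt(43) and sqrt(217) generate independent quadratic extensions. Thus [K:Q] = 4 and Gal(K/Q) is generated by the two order-2 automorphisms sqrt(43) ↦ -sqrt(43) and sqrt(217) ↦ -sqrt(217), giving V_4.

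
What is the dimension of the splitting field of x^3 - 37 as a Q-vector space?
[K:Q] = 6

x^3 - 37 has one real root r = 37^(1/3) and two complex roots r*zeta_3, r*zeta_3^2 where zeta_3 = e^(2*pi*i/3). The splitting field is Q(r, zeta_3). [Q(r):Q] = 3 and [Q(zeta_3):Q] = 2 with gcd = 1, so [Q(r, zeta_3):Q] = 3 * 2 = 6.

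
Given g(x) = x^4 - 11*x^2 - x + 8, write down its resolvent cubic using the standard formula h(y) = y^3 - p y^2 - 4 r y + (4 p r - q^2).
h(y) = y^3 + 11*y^2 - 32*y - 353

Identify coefficients: p = -11, q = -1, r = 8.
Plug into h(y) = y^3 - p y^2 - 4 r y + (4 p r - q^2):
  h(y) = y^3 - (-11) y^2 - 4*(8) y + (4*(-11)*(8) - (-1)^2)
       = y^3 + (11) y^2 + (-32) y + (-353).
Simplifying: h(y) = y^3 + 11*y^2 - 32*y - 353.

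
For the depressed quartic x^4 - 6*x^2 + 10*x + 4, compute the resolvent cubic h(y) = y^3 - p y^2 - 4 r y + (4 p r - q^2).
h(y) = y^3 + 6*y^2 - 16*y - 196

Identify coefficients: p = -6, q = 10, r = 4.
Plug into h(y) = y^3 - p y^2 - 4 r y + (4 p r - q^2):
  h(y) = y^3 - (-6) y^2 - 4*(4) y + (4*(-6)*(4) - (10)^2)
       = y^3 + (6) y^2 + (-16) y + (-196).
Simplifying: h(y) = y^3 + 6*y^2 - 16*y - 196.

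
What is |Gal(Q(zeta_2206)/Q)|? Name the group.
|Gal(Q(zeta_2206)/Q)| = phi(2206) = 1102; group ≅ (Z/2206Z)^* ≅ Z/1102Z

The n-th cyclotomic polynomial Φ_2206(x) is the minimal polynomial of zeta_2206 over Q and has degree phi(2206) = 1102. So Q(zeta_2206) is a degree-1102 Galois extension with Galois group (Z/2206Z)^*. By CRT, (Z/2206Z)^* ≅ (Z/2Z)^* × (Z/1103Z)^*. Each prime-power unit group is (Z/2Z)^* ≅ trivial group (order 1); (Z/1103Z)^* ≅ Z/1102Z. Hence Gal(Q(zeta_2206)/Q) ≅ Z/1102Z.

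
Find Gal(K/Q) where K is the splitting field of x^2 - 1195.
Gal(K/Q) = Z/2Z (cyclic of order 2)

x^2 - 1195 is irreducible over Q since 1195 is not a rational square. The splitting field Q(sqrt(1195)) has degree 2 over Q, and its unique nontrivial automorphism is sqrt(1195) ↦ -sqrt(1195). Hence Gal(Q(sqrt(1195))/Q) = Z/2Z.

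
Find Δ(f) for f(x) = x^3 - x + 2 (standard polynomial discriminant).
Δ = -104

For a depressed cubic x^3 + p x + q the discriminant is Δ = -4 p^3 - 27 q^2 = -4*(-1)^3 - 27*(2)^2 = 4 - 108 = -104.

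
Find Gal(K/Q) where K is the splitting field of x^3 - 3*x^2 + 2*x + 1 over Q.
Gal(K/Q) = S_3 (symmetric group of order 6)

Compute the discriminant of x^3 + (-3)*x^2 + (2)*x + (1): Δ = -23. Since Δ is not a rational square, the Galois group is not contained in A_3; it must be the full S_3 (irreducibility of the cubic rules out anything smaller).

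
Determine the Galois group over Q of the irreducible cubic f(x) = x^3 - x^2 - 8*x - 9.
Gal(K/Q) = S_3 (symmetric group of order 6)

Compute the discriminant of x^3 + (-1)*x^2 + (-8)*x + (-9): Δ = -1407. Since Δ is not a rational square, the Galois group is not contained in A_3; it must be the full S_3 (irreducibility of the cubic rules out anything smaller).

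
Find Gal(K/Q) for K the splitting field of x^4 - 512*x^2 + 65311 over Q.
Gal(K/Q) = V_4 (Klein four-group, Z/2Z × Z/2Z)

f factors as (x^2 - 271)(x^2 - 241), so the splitting field is K = Q(sqrt(271), sqrt(241)). The elements 271, 241, 65311 are all non-squares in Q, so sqrt(271) and sqrt(241) generate independent quadratic extensions. Thus [K:Q] = 4 and Gal(K/Q) is generated by the two order-2 automorphisms sqrt(271) ↦ -sqrt(271) and sqrt(241) ↦ -sqrt(241), giving V_4.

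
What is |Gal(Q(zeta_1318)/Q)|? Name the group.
|Gal(Q(zeta_1318)/Q)| = phi(1318) = 658; group ≅ (Z/1318Z)^* ≅ Z/658Z

The n-th cyclotomic polynomial Φ_1318(x) is the minimal polynomial of zeta_1318 over Q and has degree phi(1318) = 658. So Q(zeta_1318) is a degree-658 Galois extension with Galois group (Z/1318Z)^*. By CRT, (Z/1318Z)^* ≅ (Z/2Z)^* × (Z/659Z)^*. Each prime-power unit group is (Z/2Z)^* ≅ trivial group (order 1); (Z/659Z)^* ≅ Z/658Z. Hence Gal(Q(zeta_1318)/Q) ≅ Z/658Z.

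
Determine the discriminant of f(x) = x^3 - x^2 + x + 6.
Δ = -1059

For x^3 + a x^2 + b x + c the discriminant is Δ = 18 a b c - 4 a^3 c + a^2 b^2 - 4 b^3 - 27 c^2.
Plug a = -1, b = 1, c = 6:
  18*(-1)*(1)*(6) - 4*(-1)^3*(6) + (-1)^2*(1)^2 - 4*(1)^3 - 27*(6)^2
  = -108 + (24) + 1 + (-4) + (-972)
  = -1059.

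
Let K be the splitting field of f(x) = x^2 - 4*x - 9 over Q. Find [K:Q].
[K:Q] = 2

The discriminant of x^2 + (-4)*x + (-9) is b^2 - 4c = 16 - (-36) = 52. Since 52 is not a perfect square in Q, the polynomial is irreducible over Q. Its two roots generate a degree-2 extension, so [K:Q] = 2.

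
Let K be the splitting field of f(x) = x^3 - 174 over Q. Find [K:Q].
[K:Q] = 6

x^3 - 174 has one real root r = 174^(1/3) and two complex roots r*zeta_3, r*zeta_3^2 where zeta_3 = e^(2*pi*i/3). The splitting field is Q(r, zeta_3). [Q(r):Q] = 3 and [Q(zeta_3):Q] = 2 with gcd = 1, so [Q(r, zeta_3):Q] = 3 * 2 = 6.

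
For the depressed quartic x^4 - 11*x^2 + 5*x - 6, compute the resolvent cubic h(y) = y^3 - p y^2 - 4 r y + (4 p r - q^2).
h(y) = y^3 + 11*y^2 + 24*y + 239

Identify coefficients: p = -11, q = 5, r = -6.
Plug into h(y) = y^3 - p y^2 - 4 r y + (4 p r - q^2):
  h(y) = y^3 - (-11) y^2 - 4*(-6) y + (4*(-11)*(-6) - (5)^2)
       = y^3 + (11) y^2 + (24) y + (239).
Simplifying: h(y) = y^3 + 11*y^2 + 24*y + 239.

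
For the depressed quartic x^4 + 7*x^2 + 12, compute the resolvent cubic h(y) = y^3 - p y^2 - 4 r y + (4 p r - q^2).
h(y) = y^3 - 7*y^2 - 48*y + 336

Identify coefficients: p = 7, q = 0, r = 12.
Plug into h(y) = y^3 - p y^2 - 4 r y + (4 p r - q^2):
  h(y) = y^3 - (7) y^2 - 4*(12) y + (4*(7)*(12) - (0)^2)
       = y^3 + (-7) y^2 + (-48) y + (336).
Simplifying: h(y) = y^3 - 7*y^2 - 48*y + 336.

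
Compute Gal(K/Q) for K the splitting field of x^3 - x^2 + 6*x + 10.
Gal(K/Q) = S_3 (symmetric group of order 6)

Compute the discriminant of x^3 + (-1)*x^2 + (6)*x + (10): Δ = -4568. Since Δ is not a rational square, the Galois group is not contained in A_3; it must be the full S_3 (irreducibility of the cubic rules out anything smaller).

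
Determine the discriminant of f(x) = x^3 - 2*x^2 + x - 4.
Δ = -416

For x^3 + a x^2 + b x + c the discriminant is Δ = 18 a b c - 4 a^3 c + a^2 b^2 - 4 b^3 - 27 c^2.
Plug a = -2, b = 1, c = -4:
  18*(-2)*(1)*(-4) - 4*(-2)^3*(-4) + (-2)^2*(1)^2 - 4*(1)^3 - 27*(-4)^2
  = 144 + (-128) + 4 + (-4) + (-432)
  = -416.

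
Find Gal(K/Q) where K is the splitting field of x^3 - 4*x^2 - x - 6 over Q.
Gal(K/Q) = S_3 (symmetric group of order 6)

Compute the discriminant of x^3 + (-4)*x^2 + (-1)*x + (-6): Δ = -2920. Since Δ is not a rational square, the Galois group is not contained in A_3; it must be the full S_3 (irreducibility of the cubic rules out anything smaller).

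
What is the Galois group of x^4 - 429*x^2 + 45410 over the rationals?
Gal(K/Q) = V_4 (Klein four-group, Z/2Z × Z/2Z)

f factors as (x^2 - 190)(x^2 - 239), so the splitting field is K = Q(sqrt(190), sqrt(239)). The elements 190, 239, 45410 are all non-squares in Q, so sqrt(190) and sqrt(239) generate independent quadratic extensions. Thus [K:Q] = 4 and Gal(K/Q) is generated by the two order-2 automorphisms sqrt(190) ↦ -sqrt(190) and sqrt(239) ↦ -sqrt(239), giving V_4.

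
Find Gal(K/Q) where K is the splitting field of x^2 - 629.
Gal(K/Q) = Z/2Z (cyclic of order 2)

x^2 - 629 is irreducible over Q since 629 is not a rational square. The splitting field Q(sqrt(629)) has degree 2 over Q, and its unique nontrivial automorphism is sqrt(629) ↦ -sqrt(629). Hence Gal(Q(sqrt(629))/Q) = Z/2Z.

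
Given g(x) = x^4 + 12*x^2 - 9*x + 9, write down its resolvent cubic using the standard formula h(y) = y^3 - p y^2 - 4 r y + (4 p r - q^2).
h(y) = y^3 - 12*y^2 - 36*y + 351

Identify coefficients: p = 12, q = -9, r = 9.
Plug into h(y) = y^3 - p y^2 - 4 r y + (4 p r - q^2):
  h(y) = y^3 - (12) y^2 - 4*(9) y + (4*(12)*(9) - (-9)^2)
       = y^3 + (-12) y^2 + (-36) y + (351).
Simplifying: h(y) = y^3 - 12*y^2 - 36*y + 351.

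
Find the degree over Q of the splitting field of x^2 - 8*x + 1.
[K:Q] = 2

The discriminant of x^2 + (-8)*x + (1) is b^2 - 4c = 64 - (4) = 60. Since 60 is not a perfect square in Q, the polynomial is irreducible over Q. Its two roots generate a degree-2 extension, so [K:Q] = 2.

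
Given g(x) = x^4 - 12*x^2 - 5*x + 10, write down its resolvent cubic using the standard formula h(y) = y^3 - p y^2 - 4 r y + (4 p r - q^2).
h(y) = y^3 + 12*y^2 - 40*y - 505

Identify coefficients: p = -12, q = -5, r = 10.
Plug into h(y) = y^3 - p y^2 - 4 r y + (4 p r - q^2):
  h(y) = y^3 - (-12) y^2 - 4*(10) y + (4*(-12)*(10) - (-5)^2)
       = y^3 + (12) y^2 + (-40) y + (-505).
Simplifying: h(y) = y^3 + 12*y^2 - 40*y - 505.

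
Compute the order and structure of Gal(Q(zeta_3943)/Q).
|Gal(Q(zeta_3943)/Q)| = phi(3943) = 3942; group ≅ (Z/3943Z)^* ≅ Z/3942Z

The n-th cyclotomic polynomial Φ_3943(x) is the minimal polynomial of zeta_3943 over Q and has degree phi(3943) = 3942. So Q(zeta_3943) is a degree-3942 Galois extension with Galois group (Z/3943Z)^*. (Z/3943Z)^* is cyclic since 3943 is an odd prime power (or 4). Hence Gal(Q(zeta_3943)/Q) ≅ Z/3942Z.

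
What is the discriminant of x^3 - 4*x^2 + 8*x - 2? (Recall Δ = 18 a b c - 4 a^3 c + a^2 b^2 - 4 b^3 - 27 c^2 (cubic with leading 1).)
Δ = -492

For x^3 + a x^2 + b x + c the discriminant is Δ = 18 a b c - 4 a^3 c + a^2 b^2 - 4 b^3 - 27 c^2.
Plug a = -4, b = 8, c = -2:
  18*(-4)*(8)*(-2) - 4*(-4)^3*(-2) + (-4)^2*(8)^2 - 4*(8)^3 - 27*(-2)^2
  = 1152 + (-512) + 1024 + (-2048) + (-108)
  = -492.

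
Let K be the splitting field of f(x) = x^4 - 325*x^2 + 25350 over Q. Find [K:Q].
[K:Q] = 4

f factors as (x^2 - 195)(x^2 - 130); the splitting field is K = Q(sqrt(195), sqrt(130)). Since 195, 130, and 25350 are all non-squares in Q, the three subfields Q(sqrt(195)), Q(sqrt(130)), Q(sqrt(25350)) are distinct degree-2 extensions, so [K:Q] = 4 (Klein four Galois group).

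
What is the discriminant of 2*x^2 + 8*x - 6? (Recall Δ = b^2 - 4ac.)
Δ = 112

For a quadratic a x^2 + b x + c the discriminant is Δ = b^2 - 4ac = (8)^2 - 4*(2)*(-6) = 64 - (-48) = 112.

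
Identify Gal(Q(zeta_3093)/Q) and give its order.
|Gal(Q(zeta_3093)/Q)| = phi(3093) = 2060; group ≅ (Z/3093Z)^* ≅ Z/2Z × Z/1030Z

The n-th cyclotomic polynomial Φ_3093(x) is the minimal polynomial of zeta_3093 over Q and has degree phi(3093) = 2060. So Q(zeta_3093) is a degree-2060 Galois extension with Galois group (Z/3093Z)^*. By CRT, (Z/3093Z)^* ≅ (Z/3Z)^* × (Z/1031Z)^*. Each prime-power unit group is (Z/3Z)^* ≅ Z/2Z; (Z/1031Z)^* ≅ Z/1030Z. Hence Gal(Q(zeta_3093)/Q) ≅ Z/2Z × Z/1030Z.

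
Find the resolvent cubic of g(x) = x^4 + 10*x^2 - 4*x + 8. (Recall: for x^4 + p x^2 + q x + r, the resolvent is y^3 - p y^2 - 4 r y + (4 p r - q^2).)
h(y) = y^3 - 10*y^2 - 32*y + 304

Identify coefficients: p = 10, q = -4, r = 8.
Plug into h(y) = y^3 - p y^2 - 4 r y + (4 p r - q^2):
  h(y) = y^3 - (10) y^2 - 4*(8) y + (4*(10)*(8) - (-4)^2)
       = y^3 + (-10) y^2 + (-32) y + (304).
Simplifying: h(y) = y^3 - 10*y^2 - 32*y + 304.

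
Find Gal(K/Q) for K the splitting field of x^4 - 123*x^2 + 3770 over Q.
Gal(K/Q) = V_4 (Klein four-group, Z/2Z × Z/2Z)

f factors as (x^2 - 65)(x^2 - 58), so the splitting field is K = Q(sqrt(65), sqrt(58)). The elements 65, 58, 3770 are all non-squares in Q, so sqrt(65) and sqrt(58) generate independent quadratic extensions. Thus [K:Q] = 4 and Gal(K/Q) is generated by the two order-2 automorphisms sqrt(65) ↦ -sqrt(65) and sqrt(58) ↦ -sqrt(58), giving V_4.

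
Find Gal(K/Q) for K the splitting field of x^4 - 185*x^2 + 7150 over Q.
Gal(K/Q) = V_4 (Klein four-group, Z/2Z × Z/2Z)

f factors as (x^2 - 55)(x^2 - 130), so the splitting field is K = Q(sqrt(55), sqrt(130)). The elements 55, 130, 7150 are all non-squares in Q, so sqrt(55) and sqrt(130) generate independent quadratic extensions. Thus [K:Q] = 4 and Gal(K/Q) is generated by the two order-2 automorphisms sqrt(55) ↦ -sqrt(55) and sqrt(130) ↦ -sqrt(130), giving V_4.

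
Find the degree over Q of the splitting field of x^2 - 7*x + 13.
[K:Q] = 2

The discriminant of x^2 + (-7)*x + (13) is b^2 - 4c = 49 - (52) = -3. Since -3 is not a perfect square in Q, the polynomial is irreducible over Q. Its two roots generate a degree-2 extension, so [K:Q] = 2.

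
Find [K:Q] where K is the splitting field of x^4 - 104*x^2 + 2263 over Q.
[K:Q] = 4

f factors as (x^2 - 31)(x^2 - 73); the splitting field is K = Q(sqrt(31), sqrt(73)). Since 31, 73, and 2263 are all non-squares in Q, the three subfields Q(sqrt(31)), Q(sqrt(73)), Q(sqrt(2263)) are distinct degree-2 extensions, so [K:Q] = 4 (Klein four Galois group).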